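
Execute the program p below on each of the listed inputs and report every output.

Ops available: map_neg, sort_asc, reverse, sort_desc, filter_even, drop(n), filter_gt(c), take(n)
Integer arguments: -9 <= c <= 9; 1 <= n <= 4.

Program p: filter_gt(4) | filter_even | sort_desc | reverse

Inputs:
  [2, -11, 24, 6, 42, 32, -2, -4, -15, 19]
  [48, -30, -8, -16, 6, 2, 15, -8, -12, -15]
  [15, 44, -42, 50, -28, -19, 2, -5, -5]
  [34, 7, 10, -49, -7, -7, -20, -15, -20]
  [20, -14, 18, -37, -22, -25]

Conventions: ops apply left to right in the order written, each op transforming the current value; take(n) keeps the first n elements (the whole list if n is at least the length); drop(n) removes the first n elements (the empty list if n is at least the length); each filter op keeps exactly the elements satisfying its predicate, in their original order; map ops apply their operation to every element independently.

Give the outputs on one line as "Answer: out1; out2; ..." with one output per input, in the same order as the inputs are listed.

Execution, op by op:
  [2, -11, 24, 6, 42, 32, -2, -4, -15, 19] -> [24, 6, 42, 32, 19] -> [24, 6, 42, 32] -> [42, 32, 24, 6] -> [6, 24, 32, 42]
  [48, -30, -8, -16, 6, 2, 15, -8, -12, -15] -> [48, 6, 15] -> [48, 6] -> [48, 6] -> [6, 48]
  [15, 44, -42, 50, -28, -19, 2, -5, -5] -> [15, 44, 50] -> [44, 50] -> [50, 44] -> [44, 50]
  [34, 7, 10, -49, -7, -7, -20, -15, -20] -> [34, 7, 10] -> [34, 10] -> [34, 10] -> [10, 34]
  [20, -14, 18, -37, -22, -25] -> [20, 18] -> [20, 18] -> [20, 18] -> [18, 20]

[6, 24, 32, 42]; [6, 48]; [44, 50]; [10, 34]; [18, 20]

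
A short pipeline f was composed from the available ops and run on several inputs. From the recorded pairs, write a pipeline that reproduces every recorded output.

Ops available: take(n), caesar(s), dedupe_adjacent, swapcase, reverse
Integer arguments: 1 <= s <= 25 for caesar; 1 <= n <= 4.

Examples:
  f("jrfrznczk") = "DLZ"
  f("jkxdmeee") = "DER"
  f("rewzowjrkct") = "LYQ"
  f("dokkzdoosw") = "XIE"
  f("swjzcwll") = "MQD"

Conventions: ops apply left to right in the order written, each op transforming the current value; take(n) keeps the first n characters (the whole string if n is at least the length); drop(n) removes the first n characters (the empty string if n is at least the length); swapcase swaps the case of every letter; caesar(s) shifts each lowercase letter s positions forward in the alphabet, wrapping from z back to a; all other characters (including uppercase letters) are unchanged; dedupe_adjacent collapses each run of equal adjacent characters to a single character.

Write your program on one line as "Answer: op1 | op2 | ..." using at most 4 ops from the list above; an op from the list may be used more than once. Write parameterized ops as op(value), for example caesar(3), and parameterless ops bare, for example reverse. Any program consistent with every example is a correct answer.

caesar(20) | take(3) | swapcase

Check, running the answer program on each example:
  "jrfrznczk" -> "dlzlthwte" -> "dlz" -> "DLZ"
  "jkxdmeee" -> "derxgyyy" -> "der" -> "DER"
  "rewzowjrkct" -> "lyqtiqdlewn" -> "lyq" -> "LYQ"
  "dokkzdoosw" -> "xieetxiimq" -> "xie" -> "XIE"
  "swjzcwll" -> "mqdtwqff" -> "mqd" -> "MQD"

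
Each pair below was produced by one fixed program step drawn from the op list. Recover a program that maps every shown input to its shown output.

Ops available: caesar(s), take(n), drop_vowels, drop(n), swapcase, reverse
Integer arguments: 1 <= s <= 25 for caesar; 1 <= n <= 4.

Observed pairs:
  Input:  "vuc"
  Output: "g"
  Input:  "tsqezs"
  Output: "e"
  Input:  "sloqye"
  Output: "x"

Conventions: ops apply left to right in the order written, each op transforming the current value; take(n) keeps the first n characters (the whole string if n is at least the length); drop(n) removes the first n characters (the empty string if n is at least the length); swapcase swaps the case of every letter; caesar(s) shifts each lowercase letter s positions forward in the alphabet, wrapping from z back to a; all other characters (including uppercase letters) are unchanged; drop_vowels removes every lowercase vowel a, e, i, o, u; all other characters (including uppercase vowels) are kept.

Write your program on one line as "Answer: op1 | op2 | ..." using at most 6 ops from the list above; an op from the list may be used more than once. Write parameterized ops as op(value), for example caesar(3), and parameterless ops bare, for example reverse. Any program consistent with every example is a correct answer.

caesar(12) | take(3) | reverse | drop(1) | take(1)

Check, running the answer program on each example:
  "vuc" -> "hgo" -> "hgo" -> "ogh" -> "gh" -> "g"
  "tsqezs" -> "fecqle" -> "fec" -> "cef" -> "ef" -> "e"
  "sloqye" -> "exackq" -> "exa" -> "axe" -> "xe" -> "x"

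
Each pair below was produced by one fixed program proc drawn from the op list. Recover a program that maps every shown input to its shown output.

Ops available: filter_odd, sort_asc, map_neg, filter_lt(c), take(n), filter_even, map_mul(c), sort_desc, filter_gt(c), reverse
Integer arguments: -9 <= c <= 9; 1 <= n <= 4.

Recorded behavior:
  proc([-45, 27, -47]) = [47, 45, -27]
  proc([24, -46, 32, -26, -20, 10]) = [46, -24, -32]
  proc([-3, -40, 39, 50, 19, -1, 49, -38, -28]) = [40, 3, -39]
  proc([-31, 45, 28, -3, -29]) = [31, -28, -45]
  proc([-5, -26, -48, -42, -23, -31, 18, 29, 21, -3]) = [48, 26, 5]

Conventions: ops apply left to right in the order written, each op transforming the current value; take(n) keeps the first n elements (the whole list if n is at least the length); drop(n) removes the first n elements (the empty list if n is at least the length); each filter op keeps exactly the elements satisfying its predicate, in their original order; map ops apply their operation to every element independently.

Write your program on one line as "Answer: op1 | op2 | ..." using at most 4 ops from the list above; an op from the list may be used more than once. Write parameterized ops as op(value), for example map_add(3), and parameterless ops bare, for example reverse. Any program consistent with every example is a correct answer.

take(3) | reverse | map_neg | sort_desc

Check, running the answer program on each example:
  [-45, 27, -47] -> [-45, 27, -47] -> [-47, 27, -45] -> [47, -27, 45] -> [47, 45, -27]
  [24, -46, 32, -26, -20, 10] -> [24, -46, 32] -> [32, -46, 24] -> [-32, 46, -24] -> [46, -24, -32]
  [-3, -40, 39, 50, 19, -1, 49, -38, -28] -> [-3, -40, 39] -> [39, -40, -3] -> [-39, 40, 3] -> [40, 3, -39]
  [-31, 45, 28, -3, -29] -> [-31, 45, 28] -> [28, 45, -31] -> [-28, -45, 31] -> [31, -28, -45]
  [-5, -26, -48, -42, -23, -31, 18, 29, 21, -3] -> [-5, -26, -48] -> [-48, -26, -5] -> [48, 26, 5] -> [48, 26, 5]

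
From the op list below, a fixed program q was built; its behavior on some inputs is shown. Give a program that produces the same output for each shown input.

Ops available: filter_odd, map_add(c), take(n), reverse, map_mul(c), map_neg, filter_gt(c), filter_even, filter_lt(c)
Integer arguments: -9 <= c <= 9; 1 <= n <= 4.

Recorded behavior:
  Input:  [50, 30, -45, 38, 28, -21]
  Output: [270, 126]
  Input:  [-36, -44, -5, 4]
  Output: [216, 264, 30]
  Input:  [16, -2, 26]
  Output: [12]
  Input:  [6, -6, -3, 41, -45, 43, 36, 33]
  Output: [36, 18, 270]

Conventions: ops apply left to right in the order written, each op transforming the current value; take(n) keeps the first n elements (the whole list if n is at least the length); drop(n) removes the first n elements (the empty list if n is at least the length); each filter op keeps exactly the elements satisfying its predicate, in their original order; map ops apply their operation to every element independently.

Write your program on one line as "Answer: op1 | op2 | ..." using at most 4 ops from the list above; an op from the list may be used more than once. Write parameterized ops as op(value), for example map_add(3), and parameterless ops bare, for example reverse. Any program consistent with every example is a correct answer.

filter_lt(4) | reverse | map_mul(-6) | reverse

Check, running the answer program on each example:
  [50, 30, -45, 38, 28, -21] -> [-45, -21] -> [-21, -45] -> [126, 270] -> [270, 126]
  [-36, -44, -5, 4] -> [-36, -44, -5] -> [-5, -44, -36] -> [30, 264, 216] -> [216, 264, 30]
  [16, -2, 26] -> [-2] -> [-2] -> [12] -> [12]
  [6, -6, -3, 41, -45, 43, 36, 33] -> [-6, -3, -45] -> [-45, -3, -6] -> [270, 18, 36] -> [36, 18, 270]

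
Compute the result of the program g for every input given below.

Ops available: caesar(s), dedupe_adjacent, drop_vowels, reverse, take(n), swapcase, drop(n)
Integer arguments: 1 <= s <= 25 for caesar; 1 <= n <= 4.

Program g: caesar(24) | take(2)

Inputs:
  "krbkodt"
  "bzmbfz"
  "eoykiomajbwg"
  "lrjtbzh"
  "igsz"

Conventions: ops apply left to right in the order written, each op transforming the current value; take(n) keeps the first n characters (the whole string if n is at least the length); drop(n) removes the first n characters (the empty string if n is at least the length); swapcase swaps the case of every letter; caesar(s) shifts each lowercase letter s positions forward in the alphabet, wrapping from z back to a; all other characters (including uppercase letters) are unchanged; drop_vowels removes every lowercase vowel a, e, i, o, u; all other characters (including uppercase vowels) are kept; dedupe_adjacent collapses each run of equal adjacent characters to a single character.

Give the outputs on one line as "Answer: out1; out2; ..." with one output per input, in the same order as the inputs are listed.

"ip"; "zx"; "cm"; "jp"; "ge"

Execution, op by op:
  "krbkodt" -> "ipzimbr" -> "ip"
  "bzmbfz" -> "zxkzdx" -> "zx"
  "eoykiomajbwg" -> "cmwigmkyhzue" -> "cm"
  "lrjtbzh" -> "jphrzxf" -> "jp"
  "igsz" -> "geqx" -> "ge"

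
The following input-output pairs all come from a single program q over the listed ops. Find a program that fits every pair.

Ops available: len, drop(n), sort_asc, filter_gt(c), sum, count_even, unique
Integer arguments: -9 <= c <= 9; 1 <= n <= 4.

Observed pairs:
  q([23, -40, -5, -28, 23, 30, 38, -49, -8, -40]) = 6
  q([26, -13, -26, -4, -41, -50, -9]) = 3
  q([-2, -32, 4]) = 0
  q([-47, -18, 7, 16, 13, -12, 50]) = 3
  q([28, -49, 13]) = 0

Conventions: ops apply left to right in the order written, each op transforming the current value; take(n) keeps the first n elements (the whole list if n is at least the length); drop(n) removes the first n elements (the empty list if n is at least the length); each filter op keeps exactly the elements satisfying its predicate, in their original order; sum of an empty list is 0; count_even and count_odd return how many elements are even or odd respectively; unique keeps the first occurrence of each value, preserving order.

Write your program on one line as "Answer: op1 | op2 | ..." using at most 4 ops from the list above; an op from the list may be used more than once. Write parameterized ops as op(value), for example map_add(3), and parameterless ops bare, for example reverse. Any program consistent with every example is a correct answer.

sort_asc | drop(2) | drop(2) | len

Check, running the answer program on each example:
  [23, -40, -5, -28, 23, 30, 38, -49, -8, -40] -> [-49, -40, -40, -28, -8, -5, 23, 23, 30, 38] -> [-40, -28, -8, -5, 23, 23, 30, 38] -> [-8, -5, 23, 23, 30, 38] -> 6
  [26, -13, -26, -4, -41, -50, -9] -> [-50, -41, -26, -13, -9, -4, 26] -> [-26, -13, -9, -4, 26] -> [-9, -4, 26] -> 3
  [-2, -32, 4] -> [-32, -2, 4] -> [4] -> [] -> 0
  [-47, -18, 7, 16, 13, -12, 50] -> [-47, -18, -12, 7, 13, 16, 50] -> [-12, 7, 13, 16, 50] -> [13, 16, 50] -> 3
  [28, -49, 13] -> [-49, 13, 28] -> [28] -> [] -> 0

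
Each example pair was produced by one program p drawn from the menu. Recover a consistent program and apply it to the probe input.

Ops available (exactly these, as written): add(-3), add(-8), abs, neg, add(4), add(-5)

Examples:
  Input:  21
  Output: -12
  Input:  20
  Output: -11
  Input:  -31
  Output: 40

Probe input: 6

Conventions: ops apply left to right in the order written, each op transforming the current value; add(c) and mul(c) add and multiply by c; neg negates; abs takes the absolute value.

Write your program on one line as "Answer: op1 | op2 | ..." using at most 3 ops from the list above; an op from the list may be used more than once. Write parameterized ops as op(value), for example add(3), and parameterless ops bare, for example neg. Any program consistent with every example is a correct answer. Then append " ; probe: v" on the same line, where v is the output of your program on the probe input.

add(-5) | neg | add(4) ; probe: 3

Check, running the answer program on each example:
  21 -> 16 -> -16 -> -12
  20 -> 15 -> -15 -> -11
  -31 -> -36 -> 36 -> 40
  probe: 6 -> 1 -> -1 -> 3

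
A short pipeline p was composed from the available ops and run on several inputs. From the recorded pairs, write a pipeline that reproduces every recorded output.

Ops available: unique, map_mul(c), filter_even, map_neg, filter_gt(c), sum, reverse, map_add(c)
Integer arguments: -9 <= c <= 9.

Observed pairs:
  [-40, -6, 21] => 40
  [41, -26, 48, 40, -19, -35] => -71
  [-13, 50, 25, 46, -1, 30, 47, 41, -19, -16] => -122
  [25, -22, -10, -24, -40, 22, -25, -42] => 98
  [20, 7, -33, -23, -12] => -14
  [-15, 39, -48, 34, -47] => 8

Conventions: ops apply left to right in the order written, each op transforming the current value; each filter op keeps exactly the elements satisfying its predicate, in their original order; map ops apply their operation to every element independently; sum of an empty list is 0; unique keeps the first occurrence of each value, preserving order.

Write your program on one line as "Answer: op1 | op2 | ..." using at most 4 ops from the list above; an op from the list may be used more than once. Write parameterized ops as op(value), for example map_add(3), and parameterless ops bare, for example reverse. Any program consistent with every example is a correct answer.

map_neg | filter_even | map_add(-3) | sum

Check, running the answer program on each example:
  [-40, -6, 21] -> [40, 6, -21] -> [40, 6] -> [37, 3] -> 40
  [41, -26, 48, 40, -19, -35] -> [-41, 26, -48, -40, 19, 35] -> [26, -48, -40] -> [23, -51, -43] -> -71
  [-13, 50, 25, 46, -1, 30, 47, 41, -19, -16] -> [13, -50, -25, -46, 1, -30, -47, -41, 19, 16] -> [-50, -46, -30, 16] -> [-53, -49, -33, 13] -> -122
  [25, -22, -10, -24, -40, 22, -25, -42] -> [-25, 22, 10, 24, 40, -22, 25, 42] -> [22, 10, 24, 40, -22, 42] -> [19, 7, 21, 37, -25, 39] -> 98
  [20, 7, -33, -23, -12] -> [-20, -7, 33, 23, 12] -> [-20, 12] -> [-23, 9] -> -14
  [-15, 39, -48, 34, -47] -> [15, -39, 48, -34, 47] -> [48, -34] -> [45, -37] -> 8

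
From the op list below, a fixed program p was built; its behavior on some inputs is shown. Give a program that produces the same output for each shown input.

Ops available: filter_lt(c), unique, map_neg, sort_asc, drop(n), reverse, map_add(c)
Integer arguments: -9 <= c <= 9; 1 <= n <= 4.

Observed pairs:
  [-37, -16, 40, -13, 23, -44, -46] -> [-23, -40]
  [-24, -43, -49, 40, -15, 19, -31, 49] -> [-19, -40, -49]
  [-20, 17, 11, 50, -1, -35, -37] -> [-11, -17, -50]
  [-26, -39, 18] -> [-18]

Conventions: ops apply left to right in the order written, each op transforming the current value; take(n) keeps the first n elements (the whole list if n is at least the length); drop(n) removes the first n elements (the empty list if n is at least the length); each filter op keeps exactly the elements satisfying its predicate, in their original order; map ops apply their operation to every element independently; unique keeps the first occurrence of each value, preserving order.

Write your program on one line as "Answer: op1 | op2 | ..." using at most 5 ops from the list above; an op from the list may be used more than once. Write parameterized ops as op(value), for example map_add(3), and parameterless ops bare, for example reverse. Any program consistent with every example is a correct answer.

map_neg | sort_asc | filter_lt(-9) | reverse

Check, running the answer program on each example:
  [-37, -16, 40, -13, 23, -44, -46] -> [37, 16, -40, 13, -23, 44, 46] -> [-40, -23, 13, 16, 37, 44, 46] -> [-40, -23] -> [-23, -40]
  [-24, -43, -49, 40, -15, 19, -31, 49] -> [24, 43, 49, -40, 15, -19, 31, -49] -> [-49, -40, -19, 15, 24, 31, 43, 49] -> [-49, -40, -19] -> [-19, -40, -49]
  [-20, 17, 11, 50, -1, -35, -37] -> [20, -17, -11, -50, 1, 35, 37] -> [-50, -17, -11, 1, 20, 35, 37] -> [-50, -17, -11] -> [-11, -17, -50]
  [-26, -39, 18] -> [26, 39, -18] -> [-18, 26, 39] -> [-18] -> [-18]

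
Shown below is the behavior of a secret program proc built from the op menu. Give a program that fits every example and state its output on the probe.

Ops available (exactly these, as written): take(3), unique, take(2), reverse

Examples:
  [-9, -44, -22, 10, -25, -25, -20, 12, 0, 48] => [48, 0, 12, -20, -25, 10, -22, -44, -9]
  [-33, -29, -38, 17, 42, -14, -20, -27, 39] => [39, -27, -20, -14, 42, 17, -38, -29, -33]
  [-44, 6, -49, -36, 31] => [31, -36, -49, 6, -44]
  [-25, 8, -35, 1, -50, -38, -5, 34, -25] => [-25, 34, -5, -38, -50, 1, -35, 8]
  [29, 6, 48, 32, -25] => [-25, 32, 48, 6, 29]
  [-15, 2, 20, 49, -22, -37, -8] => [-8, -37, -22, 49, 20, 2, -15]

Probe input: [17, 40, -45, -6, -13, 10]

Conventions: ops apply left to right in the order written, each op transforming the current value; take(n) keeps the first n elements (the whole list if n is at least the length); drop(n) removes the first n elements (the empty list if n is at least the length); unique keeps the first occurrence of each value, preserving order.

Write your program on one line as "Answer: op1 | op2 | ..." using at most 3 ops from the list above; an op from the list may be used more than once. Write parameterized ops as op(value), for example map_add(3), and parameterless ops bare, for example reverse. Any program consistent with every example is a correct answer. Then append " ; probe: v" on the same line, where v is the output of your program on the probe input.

reverse | unique ; probe: [10, -13, -6, -45, 40, 17]

Check, running the answer program on each example:
  [-9, -44, -22, 10, -25, -25, -20, 12, 0, 48] -> [48, 0, 12, -20, -25, -25, 10, -22, -44, -9] -> [48, 0, 12, -20, -25, 10, -22, -44, -9]
  [-33, -29, -38, 17, 42, -14, -20, -27, 39] -> [39, -27, -20, -14, 42, 17, -38, -29, -33] -> [39, -27, -20, -14, 42, 17, -38, -29, -33]
  [-44, 6, -49, -36, 31] -> [31, -36, -49, 6, -44] -> [31, -36, -49, 6, -44]
  [-25, 8, -35, 1, -50, -38, -5, 34, -25] -> [-25, 34, -5, -38, -50, 1, -35, 8, -25] -> [-25, 34, -5, -38, -50, 1, -35, 8]
  [29, 6, 48, 32, -25] -> [-25, 32, 48, 6, 29] -> [-25, 32, 48, 6, 29]
  [-15, 2, 20, 49, -22, -37, -8] -> [-8, -37, -22, 49, 20, 2, -15] -> [-8, -37, -22, 49, 20, 2, -15]
  probe: [17, 40, -45, -6, -13, 10] -> [10, -13, -6, -45, 40, 17] -> [10, -13, -6, -45, 40, 17]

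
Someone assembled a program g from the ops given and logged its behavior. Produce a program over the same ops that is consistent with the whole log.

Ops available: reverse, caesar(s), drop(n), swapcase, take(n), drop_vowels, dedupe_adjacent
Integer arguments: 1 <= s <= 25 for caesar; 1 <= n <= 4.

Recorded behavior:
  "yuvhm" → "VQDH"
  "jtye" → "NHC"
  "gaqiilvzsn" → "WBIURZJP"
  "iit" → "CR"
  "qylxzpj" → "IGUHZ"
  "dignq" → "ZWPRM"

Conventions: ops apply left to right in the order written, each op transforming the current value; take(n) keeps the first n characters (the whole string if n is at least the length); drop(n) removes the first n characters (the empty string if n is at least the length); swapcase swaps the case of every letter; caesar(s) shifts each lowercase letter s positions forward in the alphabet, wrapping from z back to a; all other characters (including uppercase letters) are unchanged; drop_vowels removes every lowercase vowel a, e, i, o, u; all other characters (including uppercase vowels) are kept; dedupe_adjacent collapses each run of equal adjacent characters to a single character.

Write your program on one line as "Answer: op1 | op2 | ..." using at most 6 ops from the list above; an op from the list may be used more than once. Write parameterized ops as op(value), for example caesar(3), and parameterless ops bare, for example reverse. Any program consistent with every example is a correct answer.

reverse | caesar(25) | drop_vowels | caesar(10) | swapcase | dedupe_adjacent

Check, running the answer program on each example:
  "yuvhm" -> "mhvuy" -> "lgutx" -> "lgtx" -> "vqdh" -> "VQDH" -> "VQDH"
  "jtye" -> "eytj" -> "dxsi" -> "dxs" -> "nhc" -> "NHC" -> "NHC"
  "gaqiilvzsn" -> "nszvliiqag" -> "mryukhhpzf" -> "mrykhhpzf" -> "wbiurrzjp" -> "WBIURRZJP" -> "WBIURZJP"
  "iit" -> "tii" -> "shh" -> "shh" -> "crr" -> "CRR" -> "CR"
  "qylxzpj" -> "jpzxlyq" -> "ioywkxp" -> "ywkxp" -> "iguhz" -> "IGUHZ" -> "IGUHZ"
  "dignq" -> "qngid" -> "pmfhc" -> "pmfhc" -> "zwprm" -> "ZWPRM" -> "ZWPRM"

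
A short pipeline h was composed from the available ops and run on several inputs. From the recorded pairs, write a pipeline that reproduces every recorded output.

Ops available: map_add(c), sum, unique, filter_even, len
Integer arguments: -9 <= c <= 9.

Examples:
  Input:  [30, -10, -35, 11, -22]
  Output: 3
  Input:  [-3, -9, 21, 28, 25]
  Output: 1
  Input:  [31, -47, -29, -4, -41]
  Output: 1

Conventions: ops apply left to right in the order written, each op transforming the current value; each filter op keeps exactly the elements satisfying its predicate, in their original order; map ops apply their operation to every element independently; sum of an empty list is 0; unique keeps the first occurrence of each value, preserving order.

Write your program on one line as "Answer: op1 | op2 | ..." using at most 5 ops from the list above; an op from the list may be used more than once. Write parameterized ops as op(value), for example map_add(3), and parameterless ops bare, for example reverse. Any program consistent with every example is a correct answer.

filter_even | map_add(2) | map_add(3) | len

Check, running the answer program on each example:
  [30, -10, -35, 11, -22] -> [30, -10, -22] -> [32, -8, -20] -> [35, -5, -17] -> 3
  [-3, -9, 21, 28, 25] -> [28] -> [30] -> [33] -> 1
  [31, -47, -29, -4, -41] -> [-4] -> [-2] -> [1] -> 1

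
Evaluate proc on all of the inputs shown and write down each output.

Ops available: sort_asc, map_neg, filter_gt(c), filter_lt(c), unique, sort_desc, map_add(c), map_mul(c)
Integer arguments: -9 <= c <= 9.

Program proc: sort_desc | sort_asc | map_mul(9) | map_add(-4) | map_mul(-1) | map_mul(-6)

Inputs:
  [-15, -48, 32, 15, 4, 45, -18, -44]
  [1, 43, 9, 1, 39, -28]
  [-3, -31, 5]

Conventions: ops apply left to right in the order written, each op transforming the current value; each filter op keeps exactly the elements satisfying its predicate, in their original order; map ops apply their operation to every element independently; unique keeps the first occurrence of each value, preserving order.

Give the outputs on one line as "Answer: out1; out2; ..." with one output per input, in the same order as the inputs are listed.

[-2616, -2400, -996, -834, 192, 786, 1704, 2406]; [-1536, 30, 30, 462, 2082, 2298]; [-1698, -186, 246]

Execution, op by op:
  [-15, -48, 32, 15, 4, 45, -18, -44] -> [45, 32, 15, 4, -15, -18, -44, -48] -> [-48, -44, -18, -15, 4, 15, 32, 45] -> [-432, -396, -162, -135, 36, 135, 288, 405] -> [-436, -400, -166, -139, 32, 131, 284, 401] -> [436, 400, 166, 139, -32, -131, -284, -401] -> [-2616, -2400, -996, -834, 192, 786, 1704, 2406]
  [1, 43, 9, 1, 39, -28] -> [43, 39, 9, 1, 1, -28] -> [-28, 1, 1, 9, 39, 43] -> [-252, 9, 9, 81, 351, 387] -> [-256, 5, 5, 77, 347, 383] -> [256, -5, -5, -77, -347, -383] -> [-1536, 30, 30, 462, 2082, 2298]
  [-3, -31, 5] -> [5, -3, -31] -> [-31, -3, 5] -> [-279, -27, 45] -> [-283, -31, 41] -> [283, 31, -41] -> [-1698, -186, 246]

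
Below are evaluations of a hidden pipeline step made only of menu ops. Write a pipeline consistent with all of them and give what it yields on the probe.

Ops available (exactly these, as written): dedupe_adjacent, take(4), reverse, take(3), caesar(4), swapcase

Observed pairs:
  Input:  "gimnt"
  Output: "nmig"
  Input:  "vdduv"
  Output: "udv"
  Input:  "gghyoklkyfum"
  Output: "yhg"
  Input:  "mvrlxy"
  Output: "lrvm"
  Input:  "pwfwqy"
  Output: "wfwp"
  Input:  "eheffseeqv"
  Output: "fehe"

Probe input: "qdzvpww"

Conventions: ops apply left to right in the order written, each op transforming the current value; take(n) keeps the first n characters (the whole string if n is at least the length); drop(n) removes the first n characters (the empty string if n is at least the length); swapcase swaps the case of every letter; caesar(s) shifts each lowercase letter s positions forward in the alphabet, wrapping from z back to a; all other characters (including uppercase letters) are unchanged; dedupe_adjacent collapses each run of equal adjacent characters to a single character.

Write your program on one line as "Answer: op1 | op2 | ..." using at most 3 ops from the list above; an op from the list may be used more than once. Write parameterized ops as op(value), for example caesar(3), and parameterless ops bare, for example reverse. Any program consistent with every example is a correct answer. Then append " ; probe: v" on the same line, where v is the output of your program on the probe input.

take(4) | dedupe_adjacent | reverse ; probe: "vzdq"

Check, running the answer program on each example:
  "gimnt" -> "gimn" -> "gimn" -> "nmig"
  "vdduv" -> "vddu" -> "vdu" -> "udv"
  "gghyoklkyfum" -> "gghy" -> "ghy" -> "yhg"
  "mvrlxy" -> "mvrl" -> "mvrl" -> "lrvm"
  "pwfwqy" -> "pwfw" -> "pwfw" -> "wfwp"
  "eheffseeqv" -> "ehef" -> "ehef" -> "fehe"
  probe: "qdzvpww" -> "qdzv" -> "qdzv" -> "vzdq"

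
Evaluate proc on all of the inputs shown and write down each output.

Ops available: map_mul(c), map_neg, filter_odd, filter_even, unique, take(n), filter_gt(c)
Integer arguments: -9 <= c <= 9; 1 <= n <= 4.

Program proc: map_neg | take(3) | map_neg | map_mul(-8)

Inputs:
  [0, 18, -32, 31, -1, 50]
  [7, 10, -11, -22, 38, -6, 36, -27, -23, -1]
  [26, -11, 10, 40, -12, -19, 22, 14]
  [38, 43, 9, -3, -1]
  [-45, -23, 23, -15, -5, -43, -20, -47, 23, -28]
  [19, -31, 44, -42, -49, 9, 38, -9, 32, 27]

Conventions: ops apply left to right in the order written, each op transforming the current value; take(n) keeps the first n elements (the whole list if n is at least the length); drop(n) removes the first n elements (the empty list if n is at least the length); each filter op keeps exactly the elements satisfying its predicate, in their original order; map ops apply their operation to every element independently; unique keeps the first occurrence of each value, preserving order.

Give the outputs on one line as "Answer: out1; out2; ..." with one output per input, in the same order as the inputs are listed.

[0, -144, 256]; [-56, -80, 88]; [-208, 88, -80]; [-304, -344, -72]; [360, 184, -184]; [-152, 248, -352]

Execution, op by op:
  [0, 18, -32, 31, -1, 50] -> [0, -18, 32, -31, 1, -50] -> [0, -18, 32] -> [0, 18, -32] -> [0, -144, 256]
  [7, 10, -11, -22, 38, -6, 36, -27, -23, -1] -> [-7, -10, 11, 22, -38, 6, -36, 27, 23, 1] -> [-7, -10, 11] -> [7, 10, -11] -> [-56, -80, 88]
  [26, -11, 10, 40, -12, -19, 22, 14] -> [-26, 11, -10, -40, 12, 19, -22, -14] -> [-26, 11, -10] -> [26, -11, 10] -> [-208, 88, -80]
  [38, 43, 9, -3, -1] -> [-38, -43, -9, 3, 1] -> [-38, -43, -9] -> [38, 43, 9] -> [-304, -344, -72]
  [-45, -23, 23, -15, -5, -43, -20, -47, 23, -28] -> [45, 23, -23, 15, 5, 43, 20, 47, -23, 28] -> [45, 23, -23] -> [-45, -23, 23] -> [360, 184, -184]
  [19, -31, 44, -42, -49, 9, 38, -9, 32, 27] -> [-19, 31, -44, 42, 49, -9, -38, 9, -32, -27] -> [-19, 31, -44] -> [19, -31, 44] -> [-152, 248, -352]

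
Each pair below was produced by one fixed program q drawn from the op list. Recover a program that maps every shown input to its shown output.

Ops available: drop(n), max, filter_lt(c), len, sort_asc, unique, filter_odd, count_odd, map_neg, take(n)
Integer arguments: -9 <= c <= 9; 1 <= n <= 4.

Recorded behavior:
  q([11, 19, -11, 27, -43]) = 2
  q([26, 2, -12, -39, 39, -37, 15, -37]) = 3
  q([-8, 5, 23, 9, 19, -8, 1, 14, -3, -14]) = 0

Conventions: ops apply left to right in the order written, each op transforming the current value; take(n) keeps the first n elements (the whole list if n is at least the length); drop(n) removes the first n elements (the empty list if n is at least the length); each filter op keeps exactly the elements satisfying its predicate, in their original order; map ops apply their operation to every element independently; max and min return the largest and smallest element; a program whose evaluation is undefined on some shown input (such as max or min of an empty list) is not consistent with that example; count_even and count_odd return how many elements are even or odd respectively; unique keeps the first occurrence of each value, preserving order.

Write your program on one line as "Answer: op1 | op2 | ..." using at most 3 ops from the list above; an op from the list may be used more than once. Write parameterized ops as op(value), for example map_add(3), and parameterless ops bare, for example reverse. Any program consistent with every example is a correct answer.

filter_lt(-3) | sort_asc | count_odd

Check, running the answer program on each example:
  [11, 19, -11, 27, -43] -> [-11, -43] -> [-43, -11] -> 2
  [26, 2, -12, -39, 39, -37, 15, -37] -> [-12, -39, -37, -37] -> [-39, -37, -37, -12] -> 3
  [-8, 5, 23, 9, 19, -8, 1, 14, -3, -14] -> [-8, -8, -14] -> [-14, -8, -8] -> 0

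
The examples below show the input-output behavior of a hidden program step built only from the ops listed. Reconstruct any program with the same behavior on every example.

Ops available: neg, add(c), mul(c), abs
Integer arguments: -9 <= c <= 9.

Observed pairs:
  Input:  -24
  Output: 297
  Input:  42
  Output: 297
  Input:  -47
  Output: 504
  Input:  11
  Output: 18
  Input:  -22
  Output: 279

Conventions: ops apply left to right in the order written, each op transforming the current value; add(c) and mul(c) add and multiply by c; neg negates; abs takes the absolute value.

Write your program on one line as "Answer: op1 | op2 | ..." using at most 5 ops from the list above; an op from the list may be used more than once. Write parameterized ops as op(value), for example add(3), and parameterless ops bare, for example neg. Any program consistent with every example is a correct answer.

add(-9) | neg | mul(9) | abs

Check, running the answer program on each example:
  -24 -> -33 -> 33 -> 297 -> 297
  42 -> 33 -> -33 -> -297 -> 297
  -47 -> -56 -> 56 -> 504 -> 504
  11 -> 2 -> -2 -> -18 -> 18
  -22 -> -31 -> 31 -> 279 -> 279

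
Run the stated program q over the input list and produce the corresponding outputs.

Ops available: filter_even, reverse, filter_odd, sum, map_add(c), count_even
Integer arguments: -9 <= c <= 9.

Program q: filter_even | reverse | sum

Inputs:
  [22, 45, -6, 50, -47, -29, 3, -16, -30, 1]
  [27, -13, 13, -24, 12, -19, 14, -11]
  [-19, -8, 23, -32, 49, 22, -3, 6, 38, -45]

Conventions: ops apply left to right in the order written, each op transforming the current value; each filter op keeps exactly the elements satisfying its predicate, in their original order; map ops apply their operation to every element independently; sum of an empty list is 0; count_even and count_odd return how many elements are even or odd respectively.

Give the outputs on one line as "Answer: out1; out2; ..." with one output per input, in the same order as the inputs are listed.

20; 2; 26

Execution, op by op:
  [22, 45, -6, 50, -47, -29, 3, -16, -30, 1] -> [22, -6, 50, -16, -30] -> [-30, -16, 50, -6, 22] -> 20
  [27, -13, 13, -24, 12, -19, 14, -11] -> [-24, 12, 14] -> [14, 12, -24] -> 2
  [-19, -8, 23, -32, 49, 22, -3, 6, 38, -45] -> [-8, -32, 22, 6, 38] -> [38, 6, 22, -32, -8] -> 26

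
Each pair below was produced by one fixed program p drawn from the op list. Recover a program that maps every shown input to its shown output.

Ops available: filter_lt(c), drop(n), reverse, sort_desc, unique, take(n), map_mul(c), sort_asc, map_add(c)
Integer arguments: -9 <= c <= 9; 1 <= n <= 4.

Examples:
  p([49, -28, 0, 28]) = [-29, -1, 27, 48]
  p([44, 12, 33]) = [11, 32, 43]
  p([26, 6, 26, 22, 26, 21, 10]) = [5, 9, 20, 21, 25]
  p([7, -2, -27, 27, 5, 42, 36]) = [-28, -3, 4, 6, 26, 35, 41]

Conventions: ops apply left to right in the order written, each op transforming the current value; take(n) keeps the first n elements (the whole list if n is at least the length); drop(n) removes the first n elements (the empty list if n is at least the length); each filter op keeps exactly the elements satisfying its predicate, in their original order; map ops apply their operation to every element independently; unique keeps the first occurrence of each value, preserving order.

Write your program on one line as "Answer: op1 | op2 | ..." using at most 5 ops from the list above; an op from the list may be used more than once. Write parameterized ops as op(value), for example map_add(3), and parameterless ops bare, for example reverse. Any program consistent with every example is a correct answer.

sort_desc | map_add(-1) | sort_asc | unique

Check, running the answer program on each example:
  [49, -28, 0, 28] -> [49, 28, 0, -28] -> [48, 27, -1, -29] -> [-29, -1, 27, 48] -> [-29, -1, 27, 48]
  [44, 12, 33] -> [44, 33, 12] -> [43, 32, 11] -> [11, 32, 43] -> [11, 32, 43]
  [26, 6, 26, 22, 26, 21, 10] -> [26, 26, 26, 22, 21, 10, 6] -> [25, 25, 25, 21, 20, 9, 5] -> [5, 9, 20, 21, 25, 25, 25] -> [5, 9, 20, 21, 25]
  [7, -2, -27, 27, 5, 42, 36] -> [42, 36, 27, 7, 5, -2, -27] -> [41, 35, 26, 6, 4, -3, -28] -> [-28, -3, 4, 6, 26, 35, 41] -> [-28, -3, 4, 6, 26, 35, 41]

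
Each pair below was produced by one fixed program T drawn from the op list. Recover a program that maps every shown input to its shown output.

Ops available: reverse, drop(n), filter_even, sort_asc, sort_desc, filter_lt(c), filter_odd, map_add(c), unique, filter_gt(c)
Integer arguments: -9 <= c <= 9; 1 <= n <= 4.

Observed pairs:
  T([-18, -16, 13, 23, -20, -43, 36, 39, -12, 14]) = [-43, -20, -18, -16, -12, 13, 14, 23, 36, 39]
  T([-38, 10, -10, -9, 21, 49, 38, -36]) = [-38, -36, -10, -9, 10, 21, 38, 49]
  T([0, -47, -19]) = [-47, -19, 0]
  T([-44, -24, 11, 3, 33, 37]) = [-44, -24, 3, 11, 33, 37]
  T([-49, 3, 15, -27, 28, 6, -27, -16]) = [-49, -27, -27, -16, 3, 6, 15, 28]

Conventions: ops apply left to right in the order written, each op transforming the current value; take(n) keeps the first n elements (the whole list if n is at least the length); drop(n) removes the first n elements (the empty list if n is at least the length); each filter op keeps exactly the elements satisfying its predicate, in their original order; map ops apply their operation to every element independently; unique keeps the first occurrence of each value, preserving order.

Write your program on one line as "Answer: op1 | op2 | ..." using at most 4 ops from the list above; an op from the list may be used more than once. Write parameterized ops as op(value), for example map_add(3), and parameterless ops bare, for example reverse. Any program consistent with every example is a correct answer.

map_add(-2) | sort_desc | sort_asc | map_add(2)

Check, running the answer program on each example:
  [-18, -16, 13, 23, -20, -43, 36, 39, -12, 14] -> [-20, -18, 11, 21, -22, -45, 34, 37, -14, 12] -> [37, 34, 21, 12, 11, -14, -18, -20, -22, -45] -> [-45, -22, -20, -18, -14, 11, 12, 21, 34, 37] -> [-43, -20, -18, -16, -12, 13, 14, 23, 36, 39]
  [-38, 10, -10, -9, 21, 49, 38, -36] -> [-40, 8, -12, -11, 19, 47, 36, -38] -> [47, 36, 19, 8, -11, -12, -38, -40] -> [-40, -38, -12, -11, 8, 19, 36, 47] -> [-38, -36, -10, -9, 10, 21, 38, 49]
  [0, -47, -19] -> [-2, -49, -21] -> [-2, -21, -49] -> [-49, -21, -2] -> [-47, -19, 0]
  [-44, -24, 11, 3, 33, 37] -> [-46, -26, 9, 1, 31, 35] -> [35, 31, 9, 1, -26, -46] -> [-46, -26, 1, 9, 31, 35] -> [-44, -24, 3, 11, 33, 37]
  [-49, 3, 15, -27, 28, 6, -27, -16] -> [-51, 1, 13, -29, 26, 4, -29, -18] -> [26, 13, 4, 1, -18, -29, -29, -51] -> [-51, -29, -29, -18, 1, 4, 13, 26] -> [-49, -27, -27, -16, 3, 6, 15, 28]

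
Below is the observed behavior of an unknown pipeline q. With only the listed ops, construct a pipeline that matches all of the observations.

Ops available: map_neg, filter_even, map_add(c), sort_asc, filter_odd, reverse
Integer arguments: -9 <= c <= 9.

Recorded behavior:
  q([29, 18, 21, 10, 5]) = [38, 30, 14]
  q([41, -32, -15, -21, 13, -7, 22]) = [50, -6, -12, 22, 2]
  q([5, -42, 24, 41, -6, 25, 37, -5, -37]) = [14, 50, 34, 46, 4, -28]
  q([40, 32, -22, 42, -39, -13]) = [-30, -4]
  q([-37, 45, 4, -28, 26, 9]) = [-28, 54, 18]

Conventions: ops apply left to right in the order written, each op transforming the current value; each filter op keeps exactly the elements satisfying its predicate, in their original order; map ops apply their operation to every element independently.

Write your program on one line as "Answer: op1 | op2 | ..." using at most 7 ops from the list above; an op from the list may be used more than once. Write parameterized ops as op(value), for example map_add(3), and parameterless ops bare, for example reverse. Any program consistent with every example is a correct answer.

reverse | map_neg | filter_odd | reverse | map_add(-9) | map_neg

Check, running the answer program on each example:
  [29, 18, 21, 10, 5] -> [5, 10, 21, 18, 29] -> [-5, -10, -21, -18, -29] -> [-5, -21, -29] -> [-29, -21, -5] -> [-38, -30, -14] -> [38, 30, 14]
  [41, -32, -15, -21, 13, -7, 22] -> [22, -7, 13, -21, -15, -32, 41] -> [-22, 7, -13, 21, 15, 32, -41] -> [7, -13, 21, 15, -41] -> [-41, 15, 21, -13, 7] -> [-50, 6, 12, -22, -2] -> [50, -6, -12, 22, 2]
  [5, -42, 24, 41, -6, 25, 37, -5, -37] -> [-37, -5, 37, 25, -6, 41, 24, -42, 5] -> [37, 5, -37, -25, 6, -41, -24, 42, -5] -> [37, 5, -37, -25, -41, -5] -> [-5, -41, -25, -37, 5, 37] -> [-14, -50, -34, -46, -4, 28] -> [14, 50, 34, 46, 4, -28]
  [40, 32, -22, 42, -39, -13] -> [-13, -39, 42, -22, 32, 40] -> [13, 39, -42, 22, -32, -40] -> [13, 39] -> [39, 13] -> [30, 4] -> [-30, -4]
  [-37, 45, 4, -28, 26, 9] -> [9, 26, -28, 4, 45, -37] -> [-9, -26, 28, -4, -45, 37] -> [-9, -45, 37] -> [37, -45, -9] -> [28, -54, -18] -> [-28, 54, 18]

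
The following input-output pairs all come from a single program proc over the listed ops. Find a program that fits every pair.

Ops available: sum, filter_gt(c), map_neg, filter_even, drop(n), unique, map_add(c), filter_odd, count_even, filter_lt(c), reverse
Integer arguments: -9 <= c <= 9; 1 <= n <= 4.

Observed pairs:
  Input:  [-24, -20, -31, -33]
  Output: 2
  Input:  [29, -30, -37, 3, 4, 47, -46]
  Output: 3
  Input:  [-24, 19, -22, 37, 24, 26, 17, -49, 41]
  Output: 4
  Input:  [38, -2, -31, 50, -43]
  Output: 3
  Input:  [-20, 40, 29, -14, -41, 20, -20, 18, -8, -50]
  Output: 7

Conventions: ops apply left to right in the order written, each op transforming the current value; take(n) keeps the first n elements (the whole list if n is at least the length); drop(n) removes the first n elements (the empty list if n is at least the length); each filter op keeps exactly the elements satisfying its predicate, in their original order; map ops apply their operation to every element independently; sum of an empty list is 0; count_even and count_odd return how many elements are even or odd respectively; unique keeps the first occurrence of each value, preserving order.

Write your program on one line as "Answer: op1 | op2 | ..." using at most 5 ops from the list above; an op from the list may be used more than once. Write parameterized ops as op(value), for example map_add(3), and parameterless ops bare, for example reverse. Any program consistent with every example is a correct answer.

unique | map_add(-8) | map_add(-6) | count_even

Check, running the answer program on each example:
  [-24, -20, -31, -33] -> [-24, -20, -31, -33] -> [-32, -28, -39, -41] -> [-38, -34, -45, -47] -> 2
  [29, -30, -37, 3, 4, 47, -46] -> [29, -30, -37, 3, 4, 47, -46] -> [21, -38, -45, -5, -4, 39, -54] -> [15, -44, -51, -11, -10, 33, -60] -> 3
  [-24, 19, -22, 37, 24, 26, 17, -49, 41] -> [-24, 19, -22, 37, 24, 26, 17, -49, 41] -> [-32, 11, -30, 29, 16, 18, 9, -57, 33] -> [-38, 5, -36, 23, 10, 12, 3, -63, 27] -> 4
  [38, -2, -31, 50, -43] -> [38, -2, -31, 50, -43] -> [30, -10, -39, 42, -51] -> [24, -16, -45, 36, -57] -> 3
  [-20, 40, 29, -14, -41, 20, -20, 18, -8, -50] -> [-20, 40, 29, -14, -41, 20, 18, -8, -50] -> [-28, 32, 21, -22, -49, 12, 10, -16, -58] -> [-34, 26, 15, -28, -55, 6, 4, -22, -64] -> 7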